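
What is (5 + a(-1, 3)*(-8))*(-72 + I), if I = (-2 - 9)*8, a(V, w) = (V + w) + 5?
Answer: 8160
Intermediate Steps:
a(V, w) = 5 + V + w
I = -88 (I = -11*8 = -88)
(5 + a(-1, 3)*(-8))*(-72 + I) = (5 + (5 - 1 + 3)*(-8))*(-72 - 88) = (5 + 7*(-8))*(-160) = (5 - 56)*(-160) = -51*(-160) = 8160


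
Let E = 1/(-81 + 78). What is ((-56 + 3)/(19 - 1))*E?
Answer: 53/54 ≈ 0.98148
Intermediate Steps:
E = -1/3 (E = 1/(-3) = -1/3 ≈ -0.33333)
((-56 + 3)/(19 - 1))*E = ((-56 + 3)/(19 - 1))*(-1/3) = -53/18*(-1/3) = 53/54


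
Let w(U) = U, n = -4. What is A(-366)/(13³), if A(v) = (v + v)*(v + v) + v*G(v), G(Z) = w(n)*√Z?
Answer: 535824/2197 + 1464*I*√366/2197 ≈ 243.89 + 12.748*I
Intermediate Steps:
G(Z) = -4*√Z
A(v) = -4*v^(3/2) + 4*v² (A(v) = (v + v)*(v + v) + v*(-4*√v) = (2*v)*(2*v) - 4*v^(3/2) = 4*v² - 4*v^(3/2) = -4*v^(3/2) + 4*v²)
A(-366)/(13³) = (4*(-366)*(-366 - √(-366)))/(13³) = (4*(-366)*(-366 - I*√366))/2197 = (4*(-366)*(-366 - I*√366))*(1/2197) = (535824 + 1464*I*√366)*(1/2197) = 535824/2197 + 1464*I*√366/2197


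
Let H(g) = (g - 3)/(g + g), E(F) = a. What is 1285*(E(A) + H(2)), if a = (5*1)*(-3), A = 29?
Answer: -78385/4 ≈ -19596.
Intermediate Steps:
a = -15 (a = 5*(-3) = -15)
E(F) = -15
H(g) = (-3 + g)/(2*g) (H(g) = (-3 + g)/((2*g)) = (-3 + g)*(1/(2*g)) = (-3 + g)/(2*g))
1285*(E(A) + H(2)) = 1285*(-15 + (1/2)*(-3 + 2)/2) = 1285*(-15 + (1/2)*(1/2)*(-1)) = 1285*(-15 - 1/4) = 1285*(-61/4) = -78385/4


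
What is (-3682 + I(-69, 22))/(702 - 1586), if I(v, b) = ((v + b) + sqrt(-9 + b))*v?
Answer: 439/884 + 69*sqrt(13)/884 ≈ 0.77804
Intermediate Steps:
I(v, b) = v*(b + v + sqrt(-9 + b)) (I(v, b) = ((b + v) + sqrt(-9 + b))*v = (b + v + sqrt(-9 + b))*v = v*(b + v + sqrt(-9 + b)))
(-3682 + I(-69, 22))/(702 - 1586) = (-3682 - 69*(22 - 69 + sqrt(-9 + 22)))/(702 - 1586) = (-3682 - 69*(22 - 69 + sqrt(13)))/(-884) = (-3682 - 69*(-47 + sqrt(13)))*(-1/884) = (-3682 + (3243 - 69*sqrt(13)))*(-1/884) = (-439 - 69*sqrt(13))*(-1/884) = 439/884 + 69*sqrt(13)/884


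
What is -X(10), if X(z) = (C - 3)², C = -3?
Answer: -36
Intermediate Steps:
X(z) = 36 (X(z) = (-3 - 3)² = (-6)² = 36)
-X(10) = -1*36 = -36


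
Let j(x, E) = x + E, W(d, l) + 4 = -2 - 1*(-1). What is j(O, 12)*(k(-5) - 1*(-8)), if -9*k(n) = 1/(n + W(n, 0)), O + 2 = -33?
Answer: -16583/90 ≈ -184.26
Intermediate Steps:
O = -35 (O = -2 - 33 = -35)
W(d, l) = -5 (W(d, l) = -4 + (-2 - 1*(-1)) = -4 + (-2 + 1) = -4 - 1 = -5)
k(n) = -1/(9*(-5 + n)) (k(n) = -1/(9*(n - 5)) = -1/(9*(-5 + n)))
j(x, E) = E + x
j(O, 12)*(k(-5) - 1*(-8)) = (12 - 35)*(-1/(-45 + 9*(-5)) - 1*(-8)) = -23*(-1/(-45 - 45) + 8) = -23*(-1/(-90) + 8) = -23*(-1*(-1/90) + 8) = -23*(1/90 + 8) = -23*721/90 = -16583/90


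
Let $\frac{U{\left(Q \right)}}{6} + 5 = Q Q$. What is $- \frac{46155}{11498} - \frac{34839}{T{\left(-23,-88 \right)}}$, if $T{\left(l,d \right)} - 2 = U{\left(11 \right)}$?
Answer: $- \frac{108198753}{2006401} \approx -53.927$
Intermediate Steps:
$U{\left(Q \right)} = -30 + 6 Q^{2}$ ($U{\left(Q \right)} = -30 + 6 Q Q = -30 + 6 Q^{2}$)
$T{\left(l,d \right)} = 698$ ($T{\left(l,d \right)} = 2 - \left(30 - 6 \cdot 11^{2}\right) = 2 + \left(-30 + 6 \cdot 121\right) = 2 + \left(-30 + 726\right) = 2 + 696 = 698$)
$- \frac{46155}{11498} - \frac{34839}{T{\left(-23,-88 \right)}} = - \frac{46155}{11498} - \frac{34839}{698} = - \frac{108198753}{2006401}$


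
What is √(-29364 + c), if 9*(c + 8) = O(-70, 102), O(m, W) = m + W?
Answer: 26*I*√391/3 ≈ 171.37*I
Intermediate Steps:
O(m, W) = W + m
c = -40/9 (c = -8 + (102 - 70)/9 = -8 + (⅑)*32 = -8 + 32/9 = -40/9 ≈ -4.4444)
√(-29364 + c) = √(-29364 - 40/9) = √(-264316/9) = 26*I*√391/3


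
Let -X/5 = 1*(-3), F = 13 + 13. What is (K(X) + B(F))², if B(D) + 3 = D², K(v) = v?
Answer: 473344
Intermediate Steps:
F = 26
X = 15 (X = -5*(-3) = 15)
B(D) = -3 + D²
(K(X) + B(F))² = (15 + (-3 + 26²))² = (15 + (-3 + 676))² = (15 + 673)² = 688² = 473344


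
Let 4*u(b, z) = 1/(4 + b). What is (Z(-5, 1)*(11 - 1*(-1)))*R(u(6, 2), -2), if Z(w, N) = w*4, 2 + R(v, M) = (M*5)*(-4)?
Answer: -9120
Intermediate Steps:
u(b, z) = 1/(4*(4 + b))
R(v, M) = -2 - 20*M (R(v, M) = -2 + (M*5)*(-4) = -2 + (5*M)*(-4) = -2 - 20*M)
Z(w, N) = 4*w
(Z(-5, 1)*(11 - 1*(-1)))*R(u(6, 2), -2) = ((4*(-5))*(11 - 1*(-1)))*(-2 - 20*(-2)) = (-20*(11 + 1))*(-2 + 40) = -20*12*38 = -240*38 = -9120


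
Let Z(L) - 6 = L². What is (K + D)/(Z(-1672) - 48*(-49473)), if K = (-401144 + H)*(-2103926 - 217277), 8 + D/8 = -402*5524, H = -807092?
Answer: 1402271631330/2585147 ≈ 5.4243e+5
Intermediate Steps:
Z(L) = 6 + L²
D = -17765248 (D = -64 + 8*(-402*5524) = -64 + 8*(-2220648) = -64 - 17765184 = -17765248)
K = 2804561027908 (K = (-401144 - 807092)*(-2103926 - 217277) = -1208236*(-2321203) = 2804561027908)
(K + D)/(Z(-1672) - 48*(-49473)) = (2804561027908 - 17765248)/((6 + (-1672)²) - 48*(-49473)) = 2804543262660/((6 + 2795584) + 2374704) = 2804543262660/(2795590 + 2374704) = 2804543262660/5170294 = 2804543262660*(1/5170294) = 1402271631330/2585147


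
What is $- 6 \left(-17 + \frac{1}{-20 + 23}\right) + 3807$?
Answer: $3907$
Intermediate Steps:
$- 6 \left(-17 + \frac{1}{-20 + 23}\right) + 3807 = - 6 \left(-17 + \frac{1}{3}\right) + 3807 = \left(-6\right) \left(- \frac{50}{3}\right) + 3807 = 100 + 3807 = 3907$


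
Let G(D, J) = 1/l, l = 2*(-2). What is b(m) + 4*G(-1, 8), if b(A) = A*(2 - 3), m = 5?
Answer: -6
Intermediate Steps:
l = -4
b(A) = -A (b(A) = A*(-1) = -A)
G(D, J) = -¼ (G(D, J) = 1/(-4) = -¼)
b(m) + 4*G(-1, 8) = -1*5 + 4*(-¼) = -5 - 1 = -6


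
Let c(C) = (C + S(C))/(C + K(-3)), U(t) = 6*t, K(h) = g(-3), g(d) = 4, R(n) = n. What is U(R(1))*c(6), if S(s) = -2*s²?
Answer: -198/5 ≈ -39.600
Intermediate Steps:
K(h) = 4
c(C) = (C - 2*C²)/(4 + C) (c(C) = (C - 2*C²)/(C + 4) = (C - 2*C²)/(4 + C))
U(R(1))*c(6) = (6*1)*(6*(1 - 2*6)/(4 + 6)) = 6*(6*(1 - 12)/10) = 6*(6*(⅒)*(-11)) = 6*(-33/5) = -198/5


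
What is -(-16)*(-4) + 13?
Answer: -51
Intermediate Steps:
-(-16)*(-4) + 13 = -1*64 + 13 = -64 + 13 = -51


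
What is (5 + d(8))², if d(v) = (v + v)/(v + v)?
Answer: 36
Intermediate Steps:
d(v) = 1 (d(v) = (2*v)/((2*v)) = (2*v)*(1/(2*v)) = 1)
(5 + d(8))² = (5 + 1)² = 6² = 36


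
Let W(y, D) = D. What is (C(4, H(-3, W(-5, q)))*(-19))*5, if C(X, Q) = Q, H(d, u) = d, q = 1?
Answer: 285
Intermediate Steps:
(C(4, H(-3, W(-5, q)))*(-19))*5 = -3*(-19)*5 = 57*5 = 285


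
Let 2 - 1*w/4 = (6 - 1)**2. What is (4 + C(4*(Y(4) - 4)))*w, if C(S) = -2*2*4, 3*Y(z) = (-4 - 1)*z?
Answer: 1104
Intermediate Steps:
Y(z) = -5*z/3 (Y(z) = ((-4 - 1)*z)/3 = (-5*z)/3 = -5*z/3)
w = -92 (w = 8 - 4*(6 - 1)**2 = 8 - 4*5**2 = 8 - 4*25 = 8 - 100 = -92)
C(S) = -16 (C(S) = -4*4 = -16)
(4 + C(4*(Y(4) - 4)))*w = (4 - 16)*(-92) = -12*(-92) = 1104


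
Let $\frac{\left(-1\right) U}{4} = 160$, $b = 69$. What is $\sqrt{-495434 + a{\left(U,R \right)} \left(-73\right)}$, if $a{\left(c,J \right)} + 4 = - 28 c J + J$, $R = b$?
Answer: $i \sqrt{90763219} \approx 9527.0 i$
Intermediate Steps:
$R = 69$
$U = -640$ ($U = \left(-4\right) 160 = -640$)
$a{\left(c,J \right)} = -4 + J - 28 J c$ ($a{\left(c,J \right)} = -4 + \left(- 28 c J + J\right) = -4 - \left(- J + 28 J c\right) = -4 + J - 28 J c$)
$\sqrt{-495434 + a{\left(U,R \right)} \left(-73\right)} = \sqrt{-495434 + \left(-4 + 69 - 1932 \left(-640\right)\right) \left(-73\right)} = \sqrt{-495434 + \left(-4 + 69 + 1236480\right) \left(-73\right)} = \sqrt{-495434 + 1236545 \left(-73\right)} = \sqrt{-495434 - 90267785} = \sqrt{-90763219} = i \sqrt{90763219}$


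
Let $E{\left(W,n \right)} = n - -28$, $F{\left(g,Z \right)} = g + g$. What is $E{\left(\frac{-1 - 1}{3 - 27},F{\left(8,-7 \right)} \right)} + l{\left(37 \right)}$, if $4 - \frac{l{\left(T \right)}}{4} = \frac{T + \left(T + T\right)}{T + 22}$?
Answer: $\frac{3096}{59} \approx 52.475$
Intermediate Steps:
$F{\left(g,Z \right)} = 2 g$
$E{\left(W,n \right)} = 28 + n$ ($E{\left(W,n \right)} = n + 28 = 28 + n$)
$l{\left(T \right)} = 16 - \frac{12 T}{22 + T}$ ($l{\left(T \right)} = 16 - 4 \frac{T + \left(T + T\right)}{T + 22} = 16 - 4 \frac{T + 2 T}{22 + T} = 16 - 4 \frac{3 T}{22 + T} = 16 - \frac{12 T}{22 + T}$)
$E{\left(\frac{-1 - 1}{3 - 27},F{\left(8,-7 \right)} \right)} + l{\left(37 \right)} = \left(28 + 2 \cdot 8\right) + \frac{4 \left(88 + 37\right)}{22 + 37} = \left(28 + 16\right) + 4 \cdot \frac{1}{59} \cdot 125 = 44 + 4 \cdot \frac{1}{59} \cdot 125 = 44 + \frac{500}{59} = \frac{3096}{59}$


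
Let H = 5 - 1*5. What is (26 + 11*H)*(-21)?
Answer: -546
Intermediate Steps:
H = 0 (H = 5 - 5 = 0)
(26 + 11*H)*(-21) = (26 + 11*0)*(-21) = (26 + 0)*(-21) = 26*(-21) = -546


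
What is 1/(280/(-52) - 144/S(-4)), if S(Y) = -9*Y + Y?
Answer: -26/257 ≈ -0.10117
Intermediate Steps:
S(Y) = -8*Y
1/(280/(-52) - 144/S(-4)) = 1/(280/(-52) - 144/((-8*(-4)))) = 1/(280*(-1/52) - 144/32) = 1/(-70/13 - 144*1/32) = 1/(-70/13 - 9/2) = 1/(-257/26) = -26/257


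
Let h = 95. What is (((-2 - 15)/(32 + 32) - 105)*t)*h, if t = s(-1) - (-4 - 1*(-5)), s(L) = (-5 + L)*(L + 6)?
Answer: 19840465/64 ≈ 3.1001e+5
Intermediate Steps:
s(L) = (-5 + L)*(6 + L)
t = -31 (t = (-30 - 1 + (-1)**2) - (-4 - 1*(-5)) = (-30 - 1 + 1) - (-4 + 5) = -30 - 1*1 = -30 - 1 = -31)
(((-2 - 15)/(32 + 32) - 105)*t)*h = (((-2 - 15)/(32 + 32) - 105)*(-31))*95 = ((-17/64 - 105)*(-31))*95 = -6737/64*(-31)*95 = (208847/64)*95 = 19840465/64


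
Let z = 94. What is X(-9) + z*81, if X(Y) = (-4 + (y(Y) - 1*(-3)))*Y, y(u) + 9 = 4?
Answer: 7668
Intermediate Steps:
y(u) = -5 (y(u) = -9 + 4 = -5)
X(Y) = -6*Y (X(Y) = (-4 + (-5 - 1*(-3)))*Y = (-4 + (-5 + 3))*Y = (-4 - 2)*Y = -6*Y)
X(-9) + z*81 = -6*(-9) + 94*81 = 54 + 7614 = 7668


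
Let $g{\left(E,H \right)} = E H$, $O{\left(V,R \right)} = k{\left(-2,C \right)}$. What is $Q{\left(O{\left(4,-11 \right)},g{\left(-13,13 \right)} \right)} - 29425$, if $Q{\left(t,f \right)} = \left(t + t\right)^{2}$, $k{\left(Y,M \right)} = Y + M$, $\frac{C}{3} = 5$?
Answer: $-28749$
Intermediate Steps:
$C = 15$ ($C = 3 \cdot 5 = 15$)
$k{\left(Y,M \right)} = M + Y$
$O{\left(V,R \right)} = 13$ ($O{\left(V,R \right)} = 15 - 2 = 13$)
$Q{\left(t,f \right)} = 4 t^{2}$ ($Q{\left(t,f \right)} = \left(2 t\right)^{2} = 4 t^{2}$)
$Q{\left(O{\left(4,-11 \right)},g{\left(-13,13 \right)} \right)} - 29425 = 4 \cdot 13^{2} - 29425 = 4 \cdot 169 - 29425 = 676 - 29425 = -28749$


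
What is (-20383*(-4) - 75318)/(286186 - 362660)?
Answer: -3107/38237 ≈ -0.081256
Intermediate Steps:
(-20383*(-4) - 75318)/(286186 - 362660) = (81532 - 75318)/(-76474) = 6214*(-1/76474) = -3107/38237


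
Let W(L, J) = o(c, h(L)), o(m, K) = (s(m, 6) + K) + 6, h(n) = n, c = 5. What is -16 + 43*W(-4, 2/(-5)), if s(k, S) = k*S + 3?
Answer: 1489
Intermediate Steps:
s(k, S) = 3 + S*k (s(k, S) = S*k + 3 = 3 + S*k)
o(m, K) = 9 + K + 6*m (o(m, K) = ((3 + 6*m) + K) + 6 = (3 + K + 6*m) + 6 = 9 + K + 6*m)
W(L, J) = 39 + L (W(L, J) = 9 + L + 6*5 = 9 + L + 30 = 39 + L)
-16 + 43*W(-4, 2/(-5)) = -16 + 43*(39 - 4) = -16 + 43*35 = -16 + 1505 = 1489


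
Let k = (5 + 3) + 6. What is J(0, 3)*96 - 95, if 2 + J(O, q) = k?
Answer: 1057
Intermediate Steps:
k = 14 (k = 8 + 6 = 14)
J(O, q) = 12 (J(O, q) = -2 + 14 = 12)
J(0, 3)*96 - 95 = 12*96 - 95 = 1152 - 95 = 1057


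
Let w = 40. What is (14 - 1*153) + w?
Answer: -99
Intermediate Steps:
(14 - 1*153) + w = (14 - 1*153) + 40 = (14 - 153) + 40 = -139 + 40 = -99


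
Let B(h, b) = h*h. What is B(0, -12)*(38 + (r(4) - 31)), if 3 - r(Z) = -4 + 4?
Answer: 0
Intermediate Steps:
r(Z) = 3 (r(Z) = 3 - (-4 + 4) = 3 - 1*0 = 3 + 0 = 3)
B(h, b) = h²
B(0, -12)*(38 + (r(4) - 31)) = 0²*(38 + (3 - 31)) = 0*(38 - 28) = 0*10 = 0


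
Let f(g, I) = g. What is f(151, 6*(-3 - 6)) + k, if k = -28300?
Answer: -28149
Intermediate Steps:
f(151, 6*(-3 - 6)) + k = 151 - 28300 = -28149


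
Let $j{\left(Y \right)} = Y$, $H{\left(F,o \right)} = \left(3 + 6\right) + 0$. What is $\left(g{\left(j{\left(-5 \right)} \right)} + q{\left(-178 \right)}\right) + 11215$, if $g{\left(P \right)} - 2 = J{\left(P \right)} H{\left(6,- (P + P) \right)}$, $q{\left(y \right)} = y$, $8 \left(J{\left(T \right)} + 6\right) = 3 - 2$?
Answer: $\frac{87889}{8} \approx 10986.0$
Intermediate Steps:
$J{\left(T \right)} = - \frac{47}{8}$ ($J{\left(T \right)} = -6 + \frac{3 - 2}{8} = -6 + \frac{1}{8} \cdot 1 = -6 + \frac{1}{8} = - \frac{47}{8}$)
$H{\left(F,o \right)} = 9$ ($H{\left(F,o \right)} = 9 + 0 = 9$)
$g{\left(P \right)} = - \frac{407}{8}$ ($g{\left(P \right)} = 2 - \frac{423}{8} = - \frac{407}{8}$)
$\left(g{\left(j{\left(-5 \right)} \right)} + q{\left(-178 \right)}\right) + 11215 = \left(- \frac{407}{8} - 178\right) + 11215 = - \frac{1831}{8} + 11215 = \frac{87889}{8}$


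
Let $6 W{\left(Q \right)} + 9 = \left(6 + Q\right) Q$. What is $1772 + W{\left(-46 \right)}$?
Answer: $\frac{12463}{6} \approx 2077.2$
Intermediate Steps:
$W{\left(Q \right)} = - \frac{3}{2} + \frac{Q \left(6 + Q\right)}{6}$ ($W{\left(Q \right)} = - \frac{3}{2} + \frac{\left(6 + Q\right) Q}{6} = - \frac{3}{2} + \frac{Q \left(6 + Q\right)}{6}$)
$1772 + W{\left(-46 \right)} = 1772 - \left(\frac{95}{2} - \frac{1058}{3}\right) = 1772 - - \frac{1831}{6} = 1772 + \frac{1831}{6} = \frac{12463}{6}$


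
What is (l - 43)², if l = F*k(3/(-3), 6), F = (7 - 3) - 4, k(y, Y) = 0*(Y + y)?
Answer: 1849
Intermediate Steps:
k(y, Y) = 0
F = 0 (F = 4 - 4 = 0)
l = 0 (l = 0*0 = 0)
(l - 43)² = (0 - 43)² = (-43)² = 1849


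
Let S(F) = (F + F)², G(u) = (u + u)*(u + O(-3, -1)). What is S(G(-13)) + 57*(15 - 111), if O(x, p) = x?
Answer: 686752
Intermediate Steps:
G(u) = 2*u*(-3 + u) (G(u) = (u + u)*(u - 3) = (2*u)*(-3 + u) = 2*u*(-3 + u))
S(F) = 4*F² (S(F) = (2*F)² = 4*F²)
S(G(-13)) + 57*(15 - 111) = 4*(2*(-13)*(-3 - 13))² + 57*(15 - 111) = 4*(2*(-13)*(-16))² + 57*(-96) = 4*416² - 5472 = 4*173056 - 5472 = 692224 - 5472 = 686752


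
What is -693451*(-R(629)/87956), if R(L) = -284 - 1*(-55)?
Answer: -14436389/7996 ≈ -1805.5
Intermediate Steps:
R(L) = -229 (R(L) = -284 + 55 = -229)
-693451*(-R(629)/87956) = -693451/((-87956/(-229))) = -693451/((-87956*(-1/229))) = -693451/87956/229 = -693451*229/87956 = -14436389/7996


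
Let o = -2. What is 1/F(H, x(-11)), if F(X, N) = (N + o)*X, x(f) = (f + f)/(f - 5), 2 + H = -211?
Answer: 8/1065 ≈ 0.0075117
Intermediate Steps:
H = -213 (H = -2 - 211 = -213)
x(f) = 2*f/(-5 + f) (x(f) = (2*f)/(-5 + f) = 2*f/(-5 + f))
F(X, N) = X*(-2 + N) (F(X, N) = (N - 2)*X = (-2 + N)*X = X*(-2 + N))
1/F(H, x(-11)) = 1/(-213*(-2 + 2*(-11)/(-5 - 11))) = 1/(-213*(-2 + 2*(-11)/(-16))) = 1/(-213*(-2 + 2*(-11)*(-1/16))) = 1/(-213*(-2 + 11/8)) = 1/(-213*(-5/8)) = 1/(1065/8) = 8/1065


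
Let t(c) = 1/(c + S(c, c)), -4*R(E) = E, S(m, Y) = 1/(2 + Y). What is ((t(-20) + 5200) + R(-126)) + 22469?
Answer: 19999725/722 ≈ 27700.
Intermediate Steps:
R(E) = -E/4
t(c) = 1/(c + 1/(2 + c))
((t(-20) + 5200) + R(-126)) + 22469 = (((2 - 20)/(1 - 20*(2 - 20)) + 5200) - 1/4*(-126)) + 22469 = ((-18/(1 - 20*(-18)) + 5200) + 63/2) + 22469 = ((-18/(1 + 360) + 5200) + 63/2) + 22469 = ((-18/361 + 5200) + 63/2) + 22469 = (1877182/361 + 63/2) + 22469 = 3777107/722 + 22469 = 19999725/722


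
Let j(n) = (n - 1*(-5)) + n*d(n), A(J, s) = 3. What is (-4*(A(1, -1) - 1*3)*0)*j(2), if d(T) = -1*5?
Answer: 0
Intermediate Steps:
d(T) = -5
j(n) = 5 - 4*n (j(n) = (n - 1*(-5)) + n*(-5) = (n + 5) - 5*n = (5 + n) - 5*n = 5 - 4*n)
(-4*(A(1, -1) - 1*3)*0)*j(2) = (-4*(3 - 1*3)*0)*(5 - 4*2) = (-4*(3 - 3)*0)*(5 - 8) = (-4*0*0)*(-3) = (0*0)*(-3) = 0*(-3) = 0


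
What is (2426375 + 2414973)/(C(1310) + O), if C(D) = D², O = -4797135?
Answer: -4841348/3081035 ≈ -1.5713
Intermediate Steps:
(2426375 + 2414973)/(C(1310) + O) = (2426375 + 2414973)/(1310² - 4797135) = 4841348/(1716100 - 4797135) = 4841348/(-3081035) = 4841348*(-1/3081035) = -4841348/3081035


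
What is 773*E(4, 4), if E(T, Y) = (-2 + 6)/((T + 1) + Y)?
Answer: 3092/9 ≈ 343.56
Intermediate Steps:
E(T, Y) = 4/(1 + T + Y) (E(T, Y) = 4/((1 + T) + Y) = 4/(1 + T + Y))
773*E(4, 4) = 773*(4/(1 + 4 + 4)) = 773*(4/9) = 3092/9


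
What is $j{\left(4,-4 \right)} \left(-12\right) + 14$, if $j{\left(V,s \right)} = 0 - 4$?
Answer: $62$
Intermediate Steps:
$j{\left(V,s \right)} = -4$
$j{\left(4,-4 \right)} \left(-12\right) + 14 = \left(-4\right) \left(-12\right) + 14 = 48 + 14 = 62$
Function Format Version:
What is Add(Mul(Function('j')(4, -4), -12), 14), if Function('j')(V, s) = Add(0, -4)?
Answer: 62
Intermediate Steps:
Function('j')(V, s) = -4
Add(Mul(Function('j')(4, -4), -12), 14) = Add(Mul(-4, -12), 14) = Add(48, 14) = 62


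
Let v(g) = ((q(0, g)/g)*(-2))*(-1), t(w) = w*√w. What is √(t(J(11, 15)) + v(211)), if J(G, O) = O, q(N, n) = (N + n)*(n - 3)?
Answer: √(416 + 15*√15) ≈ 21.774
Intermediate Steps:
q(N, n) = (-3 + n)*(N + n) (q(N, n) = (N + n)*(-3 + n) = (-3 + n)*(N + n))
t(w) = w^(3/2)
v(g) = 2*(g² - 3*g)/g (v(g) = (((g² - 3*0 - 3*g + 0*g)/g)*(-2))*(-1) = (((g² + 0 - 3*g + 0)/g)*(-2))*(-1) = (((g² - 3*g)/g)*(-2))*(-1) = -2*(g² - 3*g)/g*(-1) = 2*(g² - 3*g)/g)
√(t(J(11, 15)) + v(211)) = √(15^(3/2) + (-6 + 2*211)) = √(15*√15 + (-6 + 422)) = √(15*√15 + 416) = √(416 + 15*√15)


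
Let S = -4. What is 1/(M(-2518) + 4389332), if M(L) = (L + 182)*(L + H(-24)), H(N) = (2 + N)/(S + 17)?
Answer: 13/133579332 ≈ 9.7320e-8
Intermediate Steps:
H(N) = 2/13 + N/13 (H(N) = (2 + N)/(-4 + 17) = (2 + N)/13 = (2 + N)*(1/13) = 2/13 + N/13)
M(L) = (182 + L)*(-22/13 + L) (M(L) = (L + 182)*(L + (2/13 + (1/13)*(-24))) = (182 + L)*(L + (2/13 - 24/13)) = (182 + L)*(L - 22/13) = (182 + L)*(-22/13 + L))
1/(M(-2518) + 4389332) = 1/((-308 + (-2518)² + (2344/13)*(-2518)) + 4389332) = 1/((-308 + 6340324 - 5902192/13) + 4389332) = 1/(76518016/13 + 4389332) = 1/(133579332/13) = 13/133579332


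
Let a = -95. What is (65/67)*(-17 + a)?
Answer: -7280/67 ≈ -108.66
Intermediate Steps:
(65/67)*(-17 + a) = (65/67)*(-17 - 95) = (65*(1/67))*(-112) = (65/67)*(-112) = -7280/67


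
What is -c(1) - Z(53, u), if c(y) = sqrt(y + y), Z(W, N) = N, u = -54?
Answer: 54 - sqrt(2) ≈ 52.586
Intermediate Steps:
c(y) = sqrt(2)*sqrt(y) (c(y) = sqrt(2*y) = sqrt(2)*sqrt(y))
-c(1) - Z(53, u) = -sqrt(2)*sqrt(1) - 1*(-54) = -sqrt(2) + 54 = 54 - sqrt(2)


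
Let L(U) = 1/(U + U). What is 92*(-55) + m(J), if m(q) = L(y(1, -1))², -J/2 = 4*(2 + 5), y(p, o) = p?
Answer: -20239/4 ≈ -5059.8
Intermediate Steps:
L(U) = 1/(2*U)
J = -56 (J = -8*(2 + 5) = -8*7 = -2*28 = -56)
m(q) = ¼ (m(q) = ((½)/1)² = ((½)*1)² = (½)² = ¼)
92*(-55) + m(J) = 92*(-55) + ¼ = -5060 + ¼ = -20239/4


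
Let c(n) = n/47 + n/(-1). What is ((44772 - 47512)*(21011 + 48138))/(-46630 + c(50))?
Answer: 890500822/219391 ≈ 4059.0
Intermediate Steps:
c(n) = -46*n/47 (c(n) = n*(1/47) + n*(-1) = n/47 - n = -46*n/47)
((44772 - 47512)*(21011 + 48138))/(-46630 + c(50)) = ((44772 - 47512)*(21011 + 48138))/(-46630 - 46/47*50) = (-2740*69149)/(-46630 - 2300/47) = -189468260/(-2193910/47) = -189468260*(-47/2193910) = 890500822/219391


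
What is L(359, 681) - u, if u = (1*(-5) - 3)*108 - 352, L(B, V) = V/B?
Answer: 437225/359 ≈ 1217.9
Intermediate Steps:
u = -1216 (u = (-5 - 3)*108 - 352 = -8*108 - 352 = -864 - 352 = -1216)
L(359, 681) - u = 681/359 - 1*(-1216) = 681*(1/359) + 1216 = 681/359 + 1216 = 437225/359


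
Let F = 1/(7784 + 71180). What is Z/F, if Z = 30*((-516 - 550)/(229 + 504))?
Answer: -2525268720/733 ≈ -3.4451e+6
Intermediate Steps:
F = 1/78964 ≈ 1.2664e-5
Z = -31980/733 (Z = 30*(-1066/733) = -31980/733 ≈ -43.629)
Z/F = -31980/(733*1/78964) = -31980/733*78964 = -2525268720/733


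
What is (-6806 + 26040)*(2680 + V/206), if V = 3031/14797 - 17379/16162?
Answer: 1269725149985638743/24632358742 ≈ 5.1547e+7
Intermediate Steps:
V = -208170041/239149114 (V = 3031*(1/14797) - 17379*1/16162 = 3031/14797 - 17379/16162 = -208170041/239149114 ≈ -0.87046)
(-6806 + 26040)*(2680 + V/206) = (-6806 + 26040)*(2680 - 208170041/239149114/206) = 19234*(2680 - 208170041/239149114*1/206) = 19234*(2680 - 208170041/49264717484) = 19234*(132029234687079/49264717484) = 1269725149985638743/24632358742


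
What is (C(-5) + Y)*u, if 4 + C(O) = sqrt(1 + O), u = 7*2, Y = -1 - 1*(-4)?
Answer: -14 + 28*I ≈ -14.0 + 28.0*I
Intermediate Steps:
Y = 3 (Y = -1 + 4 = 3)
u = 14
C(O) = -4 + sqrt(1 + O)
(C(-5) + Y)*u = ((-4 + sqrt(1 - 5)) + 3)*14 = ((-4 + sqrt(-4)) + 3)*14 = ((-4 + 2*I) + 3)*14 = (-1 + 2*I)*14 = -14 + 28*I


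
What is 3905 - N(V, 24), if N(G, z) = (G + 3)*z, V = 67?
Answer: 2225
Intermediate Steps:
N(G, z) = z*(3 + G) (N(G, z) = (3 + G)*z = z*(3 + G))
3905 - N(V, 24) = 3905 - 24*(3 + 67) = 3905 - 24*70 = 3905 - 1*1680 = 3905 - 1680 = 2225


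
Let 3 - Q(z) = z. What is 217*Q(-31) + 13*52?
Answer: 8054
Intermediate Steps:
Q(z) = 3 - z
217*Q(-31) + 13*52 = 217*(3 - 1*(-31)) + 13*52 = 217*(3 + 31) + 676 = 217*34 + 676 = 7378 + 676 = 8054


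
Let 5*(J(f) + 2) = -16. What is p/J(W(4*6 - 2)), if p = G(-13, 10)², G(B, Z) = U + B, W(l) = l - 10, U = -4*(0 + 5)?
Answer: -5445/26 ≈ -209.42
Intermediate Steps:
U = -20 (U = -4*5 = -20)
W(l) = -10 + l
J(f) = -26/5 (J(f) = -2 + (⅕)*(-16) = -2 - 16/5 = -26/5)
G(B, Z) = -20 + B
p = 1089 (p = (-20 - 13)² = (-33)² = 1089)
p/J(W(4*6 - 2)) = 1089/(-26/5) = 1089*(-5/26) = -5445/26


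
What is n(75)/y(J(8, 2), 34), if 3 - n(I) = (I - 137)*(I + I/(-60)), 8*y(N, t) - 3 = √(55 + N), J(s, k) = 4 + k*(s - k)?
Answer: -54906/31 + 18302*√71/31 ≈ 3203.5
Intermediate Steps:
y(N, t) = 3/8 + √(55 + N)/8
n(I) = 3 - 59*I*(-137 + I)/60 (n(I) = 3 - (I - 137)*(I + I/(-60)) = 3 - (-137 + I)*(I + I*(-1/60)) = 3 - (-137 + I)*(I - I/60) = 3 - (-137 + I)*59*I/60 = 3 - 59*I*(-137 + I)/60)
n(75)/y(J(8, 2), 34) = (3 - 59/60*75² + (8083/60)*75)/(3/8 + √(55 + (4 - 1*2² + 2*8))/8) = (3 - 59/60*5625 + 40415/4)/(3/8 + √(55 + (4 - 1*4 + 16))/8) = (3 - 22125/4 + 40415/4)/(3/8 + √(55 + (4 - 4 + 16))/8) = 9151/(2*(3/8 + √(55 + 16)/8)) = 9151/(2*(3/8 + √71/8))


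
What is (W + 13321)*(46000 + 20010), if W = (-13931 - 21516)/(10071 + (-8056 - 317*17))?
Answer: 212083062215/241 ≈ 8.8001e+8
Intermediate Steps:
W = 35447/3374 (W = -35447/(10071 + (-8056 - 1*5389)) = -35447/(10071 + (-8056 - 5389)) = -35447/(10071 - 13445) = -35447/(-3374) = -35447*(-1/3374) = 35447/3374 ≈ 10.506)
(W + 13321)*(46000 + 20010) = (35447/3374 + 13321)*(46000 + 20010) = (44980501/3374)*66010 = 212083062215/241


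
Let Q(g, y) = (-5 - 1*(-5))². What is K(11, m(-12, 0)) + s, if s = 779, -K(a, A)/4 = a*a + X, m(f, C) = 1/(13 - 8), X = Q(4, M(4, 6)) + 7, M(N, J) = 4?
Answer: 267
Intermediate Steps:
Q(g, y) = 0 (Q(g, y) = (-5 + 5)² = 0² = 0)
X = 7 (X = 0 + 7 = 7)
m(f, C) = ⅕ (m(f, C) = 1/5 = ⅕)
K(a, A) = -28 - 4*a² (K(a, A) = -4*(a*a + 7) = -4*(a² + 7) = -4*(7 + a²) = -28 - 4*a²)
K(11, m(-12, 0)) + s = (-28 - 4*11²) + 779 = (-28 - 4*121) + 779 = (-28 - 484) + 779 = -512 + 779 = 267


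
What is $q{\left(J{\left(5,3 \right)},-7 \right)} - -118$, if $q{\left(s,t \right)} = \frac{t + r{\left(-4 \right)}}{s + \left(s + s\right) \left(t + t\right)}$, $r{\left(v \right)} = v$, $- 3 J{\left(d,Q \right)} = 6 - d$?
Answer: $\frac{1051}{9} \approx 116.78$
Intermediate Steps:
$J{\left(d,Q \right)} = -2 + \frac{d}{3}$ ($J{\left(d,Q \right)} = - \frac{6 - d}{3} = -2 + \frac{d}{3}$)
$q{\left(s,t \right)} = \frac{-4 + t}{s + 4 s t}$ ($q{\left(s,t \right)} = \frac{t - 4}{s + \left(s + s\right) \left(t + t\right)} = \frac{-4 + t}{s + 2 s 2 t} = \frac{-4 + t}{s + 4 s t}$)
$q{\left(J{\left(5,3 \right)},-7 \right)} - -118 = \frac{-4 - 7}{\left(-2 + \frac{1}{3} \cdot 5\right) \left(1 + 4 \left(-7\right)\right)} - -118 = \frac{1}{-2 + \frac{5}{3}} \frac{1}{1 - 28} \left(-11\right) + 118 = \frac{1}{- \frac{1}{3}} \frac{1}{-27} \left(-11\right) + 118 = \left(-3\right) \left(- \frac{1}{27}\right) \left(-11\right) + 118 = - \frac{11}{9} + 118 = \frac{1051}{9}$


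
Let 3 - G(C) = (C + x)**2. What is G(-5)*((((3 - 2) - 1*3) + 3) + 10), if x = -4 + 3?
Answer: -363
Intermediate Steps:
x = -1
G(C) = 3 - (-1 + C)**2 (G(C) = 3 - (C - 1)**2 = 3 - (-1 + C)**2)
G(-5)*((((3 - 2) - 1*3) + 3) + 10) = (3 - (-1 - 5)**2)*((((3 - 2) - 1*3) + 3) + 10) = (3 - 1*(-6)**2)*(((1 - 3) + 3) + 10) = (3 - 1*36)*((-2 + 3) + 10) = (3 - 36)*(1 + 10) = -33*11 = -363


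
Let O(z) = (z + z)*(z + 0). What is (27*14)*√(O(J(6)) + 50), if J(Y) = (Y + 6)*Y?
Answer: 378*√10418 ≈ 38582.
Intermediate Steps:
J(Y) = Y*(6 + Y) (J(Y) = (6 + Y)*Y = Y*(6 + Y))
O(z) = 2*z² (O(z) = (2*z)*z = 2*z²)
(27*14)*√(O(J(6)) + 50) = (27*14)*√(2*(6*(6 + 6))² + 50) = 378*√(2*(6*12)² + 50) = 378*√(2*72² + 50) = 378*√(2*5184 + 50) = 378*√(10368 + 50) = 378*√10418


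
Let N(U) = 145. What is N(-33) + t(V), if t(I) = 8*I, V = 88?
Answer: 849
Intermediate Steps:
N(-33) + t(V) = 145 + 8*88 = 145 + 704 = 849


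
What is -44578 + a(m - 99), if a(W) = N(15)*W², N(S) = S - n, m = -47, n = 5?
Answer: 168582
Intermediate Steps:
N(S) = -5 + S (N(S) = S - 1*5 = S - 5 = -5 + S)
a(W) = 10*W² (a(W) = (-5 + 15)*W² = 10*W²)
-44578 + a(m - 99) = -44578 + 10*(-47 - 99)² = -44578 + 10*(-146)² = -44578 + 10*21316 = -44578 + 213160 = 168582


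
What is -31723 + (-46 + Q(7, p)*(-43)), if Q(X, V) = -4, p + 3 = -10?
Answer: -31597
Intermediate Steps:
p = -13 (p = -3 - 10 = -13)
-31723 + (-46 + Q(7, p)*(-43)) = -31723 + (-46 - 4*(-43)) = -31723 + (-46 + 172) = -31723 + 126 = -31597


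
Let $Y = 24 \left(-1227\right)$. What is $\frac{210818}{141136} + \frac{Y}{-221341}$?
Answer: $\frac{25409419933}{15619591688} \approx 1.6268$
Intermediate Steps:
$Y = -29448$
$\frac{210818}{141136} + \frac{Y}{-221341} = \frac{210818}{141136} - \frac{29448}{-221341} = 210818 \cdot \frac{1}{141136} - - \frac{29448}{221341} = \frac{105409}{70568} + \frac{29448}{221341} = \frac{25409419933}{15619591688}$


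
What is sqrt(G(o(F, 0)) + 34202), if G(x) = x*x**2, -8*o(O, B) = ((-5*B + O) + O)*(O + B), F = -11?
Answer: sqrt(417367)/8 ≈ 80.755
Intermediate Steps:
o(O, B) = -(B + O)*(-5*B + 2*O)/8 (o(O, B) = -((-5*B + O) + O)*(O + B)/8 = -((O - 5*B) + O)*(B + O)/8 = -(-5*B + 2*O)*(B + O)/8 = -(B + O)*(-5*B + 2*O)/8)
G(x) = x**3
sqrt(G(o(F, 0)) + 34202) = sqrt((-1/4*(-11)**2 + (5/8)*0**2 + (3/8)*0*(-11))**3 + 34202) = sqrt((-1/4*121 + (5/8)*0 + 0)**3 + 34202) = sqrt((-121/4 + 0 + 0)**3 + 34202) = sqrt((-121/4)**3 + 34202) = sqrt(-1771561/64 + 34202) = sqrt(417367/64) = sqrt(417367)/8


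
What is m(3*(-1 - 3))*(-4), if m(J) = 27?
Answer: -108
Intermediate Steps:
m(3*(-1 - 3))*(-4) = 27*(-4) = -108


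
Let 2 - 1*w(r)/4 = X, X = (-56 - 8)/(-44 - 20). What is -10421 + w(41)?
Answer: -10417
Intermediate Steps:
X = 1 (X = -64/(-64) = -64*(-1/64) = 1)
w(r) = 4 (w(r) = 8 - 4*1 = 8 - 4 = 4)
-10421 + w(41) = -10421 + 4 = -10417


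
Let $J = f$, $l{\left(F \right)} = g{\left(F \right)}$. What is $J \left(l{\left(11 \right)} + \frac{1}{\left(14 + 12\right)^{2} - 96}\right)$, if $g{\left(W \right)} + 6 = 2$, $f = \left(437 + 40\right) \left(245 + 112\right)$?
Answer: $- \frac{394900191}{580} \approx -6.8086 \cdot 10^{5}$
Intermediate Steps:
$f = 170289$ ($f = 477 \cdot 357 = 170289$)
$g{\left(W \right)} = -4$ ($g{\left(W \right)} = -6 + 2 = -4$)
$l{\left(F \right)} = -4$
$J = 170289$
$J \left(l{\left(11 \right)} + \frac{1}{\left(14 + 12\right)^{2} - 96}\right) = 170289 \left(-4 + \frac{1}{\left(14 + 12\right)^{2} - 96}\right) = 170289 \left(-4 + \frac{1}{26^{2} - 96}\right) = 170289 \left(-4 + \frac{1}{676 - 96}\right) = 170289 \left(-4 + \frac{1}{580}\right) = 170289 \left(- \frac{2319}{580}\right) = - \frac{394900191}{580}$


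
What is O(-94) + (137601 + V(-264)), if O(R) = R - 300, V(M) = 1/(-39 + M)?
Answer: 41573720/303 ≈ 1.3721e+5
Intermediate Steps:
O(R) = -300 + R
O(-94) + (137601 + V(-264)) = (-300 - 94) + (137601 + 1/(-39 - 264)) = -394 + (137601 + 1/(-303)) = -394 + (137601 - 1/303) = -394 + 41693102/303 = 41573720/303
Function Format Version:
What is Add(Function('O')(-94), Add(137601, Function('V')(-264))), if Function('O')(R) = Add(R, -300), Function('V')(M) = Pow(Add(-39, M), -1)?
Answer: Rational(41573720, 303) ≈ 1.3721e+5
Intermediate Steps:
Function('O')(R) = Add(-300, R)
Add(Function('O')(-94), Add(137601, Function('V')(-264))) = Add(Add(-300, -94), Add(137601, Pow(Add(-39, -264), -1))) = Add(-394, Add(137601, Pow(-303, -1))) = Add(-394, Add(137601, Rational(-1, 303))) = Add(-394, Rational(41693102, 303)) = Rational(41573720, 303)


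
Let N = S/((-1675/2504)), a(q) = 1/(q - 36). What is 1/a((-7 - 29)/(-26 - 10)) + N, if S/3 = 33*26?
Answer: -6503921/1675 ≈ -3882.9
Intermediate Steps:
S = 2574 (S = 3*(33*26) = 3*858 = 2574)
a(q) = 1/(-36 + q)
N = -6445296/1675 (N = 2574/((-1675/2504)) = 2574/((-1675*1/2504)) = 2574/(-1675/2504) = 2574*(-2504/1675) = -6445296/1675 ≈ -3847.9)
1/a((-7 - 29)/(-26 - 10)) + N = 1/(1/(-36 + (-7 - 29)/(-26 - 10))) - 6445296/1675 = 1/(1/(-36 - 36/(-36))) - 6445296/1675 = 1/(1/(-36 - 36*(-1/36))) - 6445296/1675 = 1/(1/(-36 + 1)) - 6445296/1675 = 1/(1/(-35)) - 6445296/1675 = 1/(-1/35) - 6445296/1675 = -35 - 6445296/1675 = -6503921/1675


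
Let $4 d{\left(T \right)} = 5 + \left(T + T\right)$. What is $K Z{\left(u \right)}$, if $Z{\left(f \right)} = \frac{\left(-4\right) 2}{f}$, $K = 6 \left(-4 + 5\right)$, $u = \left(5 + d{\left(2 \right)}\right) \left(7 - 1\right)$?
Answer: $- \frac{32}{29} \approx -1.1034$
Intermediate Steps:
$d{\left(T \right)} = \frac{5}{4} + \frac{T}{2}$ ($d{\left(T \right)} = \frac{5 + \left(T + T\right)}{4} = \frac{5 + 2 T}{4} = \frac{5}{4} + \frac{T}{2}$)
$u = \frac{87}{2}$ ($u = \left(5 + \left(\frac{5}{4} + \frac{1}{2} \cdot 2\right)\right) \left(7 - 1\right) = \left(5 + \left(\frac{5}{4} + 1\right)\right) 6 = \left(5 + \frac{9}{4}\right) 6 = \frac{29}{4} \cdot 6 = \frac{87}{2} \approx 43.5$)
$K = 6$ ($K = 6 \cdot 1 = 6$)
$Z{\left(f \right)} = - \frac{8}{f}$
$K Z{\left(u \right)} = 6 \left(- \frac{8}{\frac{87}{2}}\right) = 6 \left(\left(-8\right) \frac{2}{87}\right) = 6 \left(- \frac{16}{87}\right) = - \frac{32}{29}$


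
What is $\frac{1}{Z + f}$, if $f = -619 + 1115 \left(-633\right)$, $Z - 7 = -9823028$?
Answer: $- \frac{1}{10529435} \approx -9.4972 \cdot 10^{-8}$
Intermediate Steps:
$Z = -9823021$ ($Z = 7 - 9823028 = -9823021$)
$f = -706414$ ($f = -619 - 705795 = -706414$)
$\frac{1}{Z + f} = \frac{1}{-9823021 - 706414} = \frac{1}{-10529435} = - \frac{1}{10529435}$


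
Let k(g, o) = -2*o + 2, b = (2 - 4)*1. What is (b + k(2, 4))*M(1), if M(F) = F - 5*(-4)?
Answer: -168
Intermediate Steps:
b = -2 (b = -2*1 = -2)
M(F) = 20 + F (M(F) = F + 20 = 20 + F)
k(g, o) = 2 - 2*o
(b + k(2, 4))*M(1) = (-2 + (2 - 2*4))*(20 + 1) = (-2 + (2 - 8))*21 = (-2 - 6)*21 = -8*21 = -168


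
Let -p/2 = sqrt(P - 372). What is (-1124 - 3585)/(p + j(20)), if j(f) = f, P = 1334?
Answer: 23545/862 + 4709*sqrt(962)/1724 ≈ 112.03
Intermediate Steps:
p = -2*sqrt(962) (p = -2*sqrt(1334 - 372) = -2*sqrt(962) ≈ -62.032)
(-1124 - 3585)/(p + j(20)) = (-1124 - 3585)/(-2*sqrt(962) + 20) = -4709/(20 - 2*sqrt(962))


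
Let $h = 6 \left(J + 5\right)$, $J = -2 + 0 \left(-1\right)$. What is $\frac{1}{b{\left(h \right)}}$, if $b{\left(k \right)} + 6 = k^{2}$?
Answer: $\frac{1}{318} \approx 0.0031447$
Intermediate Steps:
$J = -2$ ($J = -2 + 0 = -2$)
$h = 18$ ($h = 6 \left(-2 + 5\right) = 6 \cdot 3 = 18$)
$b{\left(k \right)} = -6 + k^{2}$
$\frac{1}{b{\left(h \right)}} = \frac{1}{-6 + 18^{2}} = \frac{1}{-6 + 324} = \frac{1}{318}$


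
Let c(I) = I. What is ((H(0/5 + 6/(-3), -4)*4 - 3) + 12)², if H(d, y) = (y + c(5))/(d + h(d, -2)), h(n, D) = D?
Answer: 64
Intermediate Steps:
H(d, y) = (5 + y)/(-2 + d) (H(d, y) = (y + 5)/(d - 2) = (5 + y)/(-2 + d))
((H(0/5 + 6/(-3), -4)*4 - 3) + 12)² = ((((5 - 4)/(-2 + (0/5 + 6/(-3))))*4 - 3) + 12)² = (((1/(-2 + (0*(⅕) + 6*(-⅓))))*4 - 3) + 12)² = (((1/(-2 + (0 - 2)))*4 - 3) + 12)² = (((1/(-2 - 2))*4 - 3) + 12)² = (((1/(-4))*4 - 3) + 12)² = ((-¼*1*4 - 3) + 12)² = ((-¼*4 - 3) + 12)² = ((-1 - 3) + 12)² = (-4 + 12)² = 8² = 64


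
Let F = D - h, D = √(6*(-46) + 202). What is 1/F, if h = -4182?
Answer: 2091/8744599 - I*√74/17489198 ≈ 0.00023912 - 4.9186e-7*I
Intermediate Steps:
D = I*√74 (D = √(-276 + 202) = √(-74) = I*√74 ≈ 8.6023*I)
F = 4182 + I*√74 (F = I*√74 - 1*(-4182) = I*√74 + 4182 = 4182 + I*√74 ≈ 4182.0 + 8.6023*I)
1/F = 1/(4182 + I*√74)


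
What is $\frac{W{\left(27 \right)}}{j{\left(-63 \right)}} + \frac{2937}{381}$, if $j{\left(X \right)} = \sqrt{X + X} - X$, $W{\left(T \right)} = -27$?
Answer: $\frac{60206}{8255} + \frac{9 i \sqrt{14}}{455} \approx 7.2933 + 0.074011 i$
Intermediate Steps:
$j{\left(X \right)} = - X + \sqrt{2} \sqrt{X}$ ($j{\left(X \right)} = \sqrt{2 X} - X = \sqrt{2} \sqrt{X} - X = - X + \sqrt{2} \sqrt{X}$)
$\frac{W{\left(27 \right)}}{j{\left(-63 \right)}} + \frac{2937}{381} = - \frac{27}{\left(-1\right) \left(-63\right) + \sqrt{2} \sqrt{-63}} + \frac{2937}{381} = - \frac{27}{63 + \sqrt{2} \cdot 3 i \sqrt{7}} + 2937 \cdot \frac{1}{381} = - \frac{27}{63 + 3 i \sqrt{14}} + \frac{979}{127} = \frac{979}{127} - \frac{27}{63 + 3 i \sqrt{14}}$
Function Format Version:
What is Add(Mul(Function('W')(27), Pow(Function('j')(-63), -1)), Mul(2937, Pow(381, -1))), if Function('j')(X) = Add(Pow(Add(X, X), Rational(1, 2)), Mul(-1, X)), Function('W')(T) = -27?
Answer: Add(Rational(60206, 8255), Mul(Rational(9, 455), I, Pow(14, Rational(1, 2)))) ≈ Add(7.2933, Mul(0.074011, I))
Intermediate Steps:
Function('j')(X) = Add(Mul(-1, X), Mul(Pow(2, Rational(1, 2)), Pow(X, Rational(1, 2)))) (Function('j')(X) = Add(Pow(Mul(2, X), Rational(1, 2)), Mul(-1, X)) = Add(Mul(Pow(2, Rational(1, 2)), Pow(X, Rational(1, 2))), Mul(-1, X)) = Add(Mul(-1, X), Mul(Pow(2, Rational(1, 2)), Pow(X, Rational(1, 2)))))
Add(Mul(Function('W')(27), Pow(Function('j')(-63), -1)), Mul(2937, Pow(381, -1))) = Add(Mul(-27, Pow(Add(Mul(-1, -63), Mul(Pow(2, Rational(1, 2)), Pow(-63, Rational(1, 2)))), -1)), Mul(2937, Pow(381, -1))) = Add(Mul(-27, Pow(Add(63, Mul(Pow(2, Rational(1, 2)), Mul(3, I, Pow(7, Rational(1, 2))))), -1)), Mul(2937, Rational(1, 381))) = Add(Mul(-27, Pow(Add(63, Mul(3, I, Pow(14, Rational(1, 2)))), -1)), Rational(979, 127)) = Add(Rational(979, 127), Mul(-27, Pow(Add(63, Mul(3, I, Pow(14, Rational(1, 2)))), -1)))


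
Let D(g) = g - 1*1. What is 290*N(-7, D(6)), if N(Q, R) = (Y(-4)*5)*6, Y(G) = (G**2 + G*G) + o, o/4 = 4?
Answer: 417600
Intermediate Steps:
D(g) = -1 + g (D(g) = g - 1 = -1 + g)
o = 16 (o = 4*4 = 16)
Y(G) = 16 + 2*G**2 (Y(G) = (G**2 + G*G) + 16 = (G**2 + G**2) + 16 = 2*G**2 + 16 = 16 + 2*G**2)
N(Q, R) = 1440 (N(Q, R) = ((16 + 2*(-4)**2)*5)*6 = ((16 + 2*16)*5)*6 = ((16 + 32)*5)*6 = (48*5)*6 = 240*6 = 1440)
290*N(-7, D(6)) = 290*1440 = 417600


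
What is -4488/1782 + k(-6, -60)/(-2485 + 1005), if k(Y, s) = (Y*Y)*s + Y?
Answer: -21079/19980 ≈ -1.0550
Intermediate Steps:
k(Y, s) = Y + s*Y² (k(Y, s) = Y²*s + Y = s*Y² + Y = Y + s*Y²)
-4488/1782 + k(-6, -60)/(-2485 + 1005) = -4488/1782 + (-6*(1 - 6*(-60)))/(-2485 + 1005) = -4488*1/1782 - 6*(1 + 360)/(-1480) = -68/27 - 6*361*(-1/1480) = -68/27 - 2166*(-1/1480) = -68/27 + 1083/740 = -21079/19980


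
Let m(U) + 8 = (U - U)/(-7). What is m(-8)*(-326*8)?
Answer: 20864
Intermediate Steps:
m(U) = -8 (m(U) = -8 + (U - U)/(-7) = -8 + 0*(-1/7) = -8 + 0 = -8)
m(-8)*(-326*8) = -(-2608)*8 = -8*(-2608) = 20864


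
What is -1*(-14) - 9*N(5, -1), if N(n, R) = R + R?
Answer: 32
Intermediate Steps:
N(n, R) = 2*R
-1*(-14) - 9*N(5, -1) = -1*(-14) - 18*(-1) = 14 - 9*(-2) = 14 + 18 = 32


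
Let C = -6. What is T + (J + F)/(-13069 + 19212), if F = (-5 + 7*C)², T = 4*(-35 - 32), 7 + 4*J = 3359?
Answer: -1643277/6143 ≈ -267.50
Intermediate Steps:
J = 838 (J = -7/4 + (¼)*3359 = -7/4 + 3359/4 = 838)
T = -268 (T = 4*(-67) = -268)
F = 2209 (F = (-5 + 7*(-6))² = (-5 - 42)² = (-47)² = 2209)
T + (J + F)/(-13069 + 19212) = -268 + (838 + 2209)/(-13069 + 19212) = -268 + 3047/6143 = -1643277/6143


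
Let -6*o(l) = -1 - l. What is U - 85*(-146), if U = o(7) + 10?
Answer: 37264/3 ≈ 12421.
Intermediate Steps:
o(l) = ⅙ + l/6 (o(l) = -(-1 - l)/6 = ⅙ + l/6)
U = 34/3 (U = (⅙ + (⅙)*7) + 10 = (⅙ + 7/6) + 10 = 4/3 + 10 = 34/3 ≈ 11.333)
U - 85*(-146) = 34/3 - 85*(-146) = 34/3 + 12410 = 37264/3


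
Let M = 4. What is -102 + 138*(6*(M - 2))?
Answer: 1554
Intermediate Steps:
-102 + 138*(6*(M - 2)) = -102 + 138*(6*(4 - 2)) = -102 + 138*(6*2) = -102 + 138*12 = -102 + 1656 = 1554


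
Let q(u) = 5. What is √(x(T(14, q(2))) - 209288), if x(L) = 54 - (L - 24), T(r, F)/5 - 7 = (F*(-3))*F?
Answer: I*√208870 ≈ 457.02*I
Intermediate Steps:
T(r, F) = 35 - 15*F² (T(r, F) = 35 + 5*((F*(-3))*F) = 35 + 5*((-3*F)*F) = 35 + 5*(-3*F²) = 35 - 15*F²)
x(L) = 78 - L (x(L) = 54 - (-24 + L) = 54 + (24 - L) = 78 - L)
√(x(T(14, q(2))) - 209288) = √((78 - (35 - 15*5²)) - 209288) = √((78 - (35 - 15*25)) - 209288) = √((78 - (35 - 375)) - 209288) = √((78 - 1*(-340)) - 209288) = √((78 + 340) - 209288) = √(418 - 209288) = √(-208870) = I*√208870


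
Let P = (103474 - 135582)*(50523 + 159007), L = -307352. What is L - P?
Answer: 6727281888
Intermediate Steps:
P = -6727589240 (P = -32108*209530 = -6727589240)
L - P = -307352 - 1*(-6727589240) = -307352 + 6727589240 = 6727281888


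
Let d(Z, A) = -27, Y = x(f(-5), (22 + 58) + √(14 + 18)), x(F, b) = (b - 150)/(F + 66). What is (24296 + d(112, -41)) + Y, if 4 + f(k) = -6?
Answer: 97071/4 + √2/14 ≈ 24268.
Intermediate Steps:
f(k) = -10 (f(k) = -4 - 6 = -10)
x(F, b) = (-150 + b)/(66 + F)
Y = -5/4 + √2/14 (Y = (-150 + ((22 + 58) + √(14 + 18)))/(66 - 10) = (-150 + (80 + √32))/56 = (-150 + (80 + 4*√2))/56 = (-70 + 4*√2)/56 = -5/4 + √2/14 ≈ -1.1490)
(24296 + d(112, -41)) + Y = (24296 - 27) + (-5/4 + √2/14) = 24269 + (-5/4 + √2/14) = 97071/4 + √2/14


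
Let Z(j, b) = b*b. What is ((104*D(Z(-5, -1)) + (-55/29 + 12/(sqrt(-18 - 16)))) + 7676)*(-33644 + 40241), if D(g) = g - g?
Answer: 1468155753/29 - 39582*I*sqrt(34)/17 ≈ 5.0626e+7 - 13577.0*I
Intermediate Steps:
Z(j, b) = b**2
D(g) = 0
((104*D(Z(-5, -1)) + (-55/29 + 12/(sqrt(-18 - 16)))) + 7676)*(-33644 + 40241) = ((104*0 + (-55/29 + 12/(sqrt(-18 - 16)))) + 7676)*(-33644 + 40241) = ((0 + (-55*1/29 + 12/(sqrt(-34)))) + 7676)*6597 = ((0 + (-55/29 + 12/((I*sqrt(34))))) + 7676)*6597 = ((0 + (-55/29 + 12*(-I*sqrt(34)/34))) + 7676)*6597 = ((0 + (-55/29 - 6*I*sqrt(34)/17)) + 7676)*6597 = ((-55/29 - 6*I*sqrt(34)/17) + 7676)*6597 = (222549/29 - 6*I*sqrt(34)/17)*6597 = 1468155753/29 - 39582*I*sqrt(34)/17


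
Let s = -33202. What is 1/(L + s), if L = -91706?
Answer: -1/124908 ≈ -8.0059e-6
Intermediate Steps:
1/(L + s) = 1/(-91706 - 33202) = 1/(-124908) = -1/124908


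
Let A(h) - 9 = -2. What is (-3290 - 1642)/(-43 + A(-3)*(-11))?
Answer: 411/10 ≈ 41.100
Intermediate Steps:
A(h) = 7 (A(h) = 9 - 2 = 7)
(-3290 - 1642)/(-43 + A(-3)*(-11)) = (-3290 - 1642)/(-43 + 7*(-11)) = -4932/(-43 - 77) = -4932/(-120) = -4932*(-1/120) = 411/10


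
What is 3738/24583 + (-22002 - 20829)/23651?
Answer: -964507035/581412533 ≈ -1.6589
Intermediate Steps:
3738/24583 + (-22002 - 20829)/23651 = 3738*(1/24583) - 42831*1/23651 = 3738/24583 - 42831/23651 = -964507035/581412533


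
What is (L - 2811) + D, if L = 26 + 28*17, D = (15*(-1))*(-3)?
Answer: -2264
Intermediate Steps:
D = 45 (D = -15*(-3) = 45)
L = 502 (L = 26 + 476 = 502)
(L - 2811) + D = (502 - 2811) + 45 = -2309 + 45 = -2264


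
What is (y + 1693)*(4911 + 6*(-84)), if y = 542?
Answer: 9849645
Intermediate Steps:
(y + 1693)*(4911 + 6*(-84)) = (542 + 1693)*(4911 + 6*(-84)) = 2235*(4911 - 504) = 2235*4407 = 9849645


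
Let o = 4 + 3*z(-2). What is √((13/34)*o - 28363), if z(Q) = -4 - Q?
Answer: 6*I*√227698/17 ≈ 168.42*I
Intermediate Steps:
o = -2 (o = 4 + 3*(-4 - 1*(-2)) = 4 + 3*(-4 + 2) = 4 + 3*(-2) = 4 - 6 = -2)
√((13/34)*o - 28363) = √((13/34)*(-2) - 28363) = √(-13/17 - 28363) = √(-482184/17) = 6*I*√227698/17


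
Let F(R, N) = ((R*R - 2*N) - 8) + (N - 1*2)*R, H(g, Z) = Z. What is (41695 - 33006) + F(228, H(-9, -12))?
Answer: 57497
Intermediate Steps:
F(R, N) = -8 + R**2 - 2*N + R*(-2 + N) (F(R, N) = ((R**2 - 2*N) - 8) + (N - 2)*R = (-8 + R**2 - 2*N) + (-2 + N)*R = (-8 + R**2 - 2*N) + R*(-2 + N) = -8 + R**2 - 2*N + R*(-2 + N))
(41695 - 33006) + F(228, H(-9, -12)) = (41695 - 33006) + (-8 + 228**2 - 2*(-12) - 2*228 - 12*228) = 8689 + (-8 + 51984 + 24 - 456 - 2736) = 8689 + 48808 = 57497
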